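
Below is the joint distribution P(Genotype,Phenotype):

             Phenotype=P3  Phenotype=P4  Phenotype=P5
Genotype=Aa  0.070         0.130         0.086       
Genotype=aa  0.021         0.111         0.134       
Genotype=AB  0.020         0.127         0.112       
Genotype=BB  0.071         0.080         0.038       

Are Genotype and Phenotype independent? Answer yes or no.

no

P(Genotype=BB) = 0.189 and P(Phenotype=P3) = 0.182, so their product is 0.03440, but P(Genotype=BB, Phenotype=P3) = 0.071. Since these differ, Genotype and Phenotype are not independent.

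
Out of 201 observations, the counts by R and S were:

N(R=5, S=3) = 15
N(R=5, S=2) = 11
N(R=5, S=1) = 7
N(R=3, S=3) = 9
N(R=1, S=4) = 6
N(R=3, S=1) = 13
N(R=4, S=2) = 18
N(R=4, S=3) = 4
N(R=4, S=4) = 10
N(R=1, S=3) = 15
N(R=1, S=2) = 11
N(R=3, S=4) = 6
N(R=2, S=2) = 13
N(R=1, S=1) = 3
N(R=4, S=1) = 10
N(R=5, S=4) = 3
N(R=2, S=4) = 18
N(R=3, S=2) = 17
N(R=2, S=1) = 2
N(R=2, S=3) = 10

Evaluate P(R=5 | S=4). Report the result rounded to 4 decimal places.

Total with S=4: 6 + 18 + 6 + 10 + 3 = 43.
P(R=5 | S=4) = 3/43 = 0.0698.

0.0698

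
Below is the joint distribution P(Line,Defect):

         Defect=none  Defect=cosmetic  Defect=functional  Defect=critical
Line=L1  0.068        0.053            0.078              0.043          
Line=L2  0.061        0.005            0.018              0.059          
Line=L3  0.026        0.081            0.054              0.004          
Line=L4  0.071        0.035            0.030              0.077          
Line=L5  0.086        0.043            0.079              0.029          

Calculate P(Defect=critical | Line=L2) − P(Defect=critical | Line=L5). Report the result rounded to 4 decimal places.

0.2902

P(Line=L2) = 0.061 + 0.005 + 0.018 + 0.059 = 0.143; P(Defect=critical | Line=L2) = 0.059/0.143 = 0.41259.
P(Line=L5) = 0.086 + 0.043 + 0.079 + 0.029 = 0.237; P(Defect=critical | Line=L5) = 0.029/0.237 = 0.12236.
Difference = 0.2902.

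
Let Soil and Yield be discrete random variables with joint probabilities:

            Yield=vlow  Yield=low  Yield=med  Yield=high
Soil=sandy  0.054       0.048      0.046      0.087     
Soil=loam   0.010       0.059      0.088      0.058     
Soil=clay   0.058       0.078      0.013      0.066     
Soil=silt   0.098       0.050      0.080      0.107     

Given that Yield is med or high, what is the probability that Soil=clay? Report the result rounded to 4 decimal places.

0.1450

P(Yield=med) = 0.046 + 0.088 + 0.013 + 0.080 = 0.227.
P(Yield=high) = 0.087 + 0.058 + 0.066 + 0.107 = 0.318.
P(Yield ∈ {med, high}) = 0.227 + 0.318 = 0.545; P(Soil=clay, Yield ∈ {med, high}) = 0.013 + 0.066 = 0.079.
P(Soil=clay | Yield ∈ {med, high}) = 0.079/0.545 = 0.1450.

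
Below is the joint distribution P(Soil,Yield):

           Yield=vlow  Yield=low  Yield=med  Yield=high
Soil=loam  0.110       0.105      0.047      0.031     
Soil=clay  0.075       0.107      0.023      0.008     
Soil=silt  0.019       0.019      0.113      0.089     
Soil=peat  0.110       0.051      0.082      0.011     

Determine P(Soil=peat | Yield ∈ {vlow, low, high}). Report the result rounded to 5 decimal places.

P(Yield=vlow) = 0.110 + 0.075 + 0.019 + 0.110 = 0.314.
P(Yield=low) = 0.105 + 0.107 + 0.019 + 0.051 = 0.282.
P(Yield=high) = 0.031 + 0.008 + 0.089 + 0.011 = 0.139.
P(Yield ∈ {vlow, low, high}) = 0.314 + 0.282 + 0.139 = 0.735; P(Soil=peat, Yield ∈ {vlow, low, high}) = 0.110 + 0.051 + 0.011 = 0.172.
P(Soil=peat | Yield ∈ {vlow, low, high}) = 0.172/0.735 = 0.23401.

0.23401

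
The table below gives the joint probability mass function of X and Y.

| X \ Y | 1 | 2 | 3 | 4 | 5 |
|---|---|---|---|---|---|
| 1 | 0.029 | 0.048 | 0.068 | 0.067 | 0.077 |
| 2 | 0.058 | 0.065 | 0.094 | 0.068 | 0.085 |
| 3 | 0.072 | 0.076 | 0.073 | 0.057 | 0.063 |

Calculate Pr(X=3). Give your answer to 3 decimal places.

0.341

P(X=3) = 0.072 + 0.076 + 0.073 + 0.057 + 0.063 = 0.341.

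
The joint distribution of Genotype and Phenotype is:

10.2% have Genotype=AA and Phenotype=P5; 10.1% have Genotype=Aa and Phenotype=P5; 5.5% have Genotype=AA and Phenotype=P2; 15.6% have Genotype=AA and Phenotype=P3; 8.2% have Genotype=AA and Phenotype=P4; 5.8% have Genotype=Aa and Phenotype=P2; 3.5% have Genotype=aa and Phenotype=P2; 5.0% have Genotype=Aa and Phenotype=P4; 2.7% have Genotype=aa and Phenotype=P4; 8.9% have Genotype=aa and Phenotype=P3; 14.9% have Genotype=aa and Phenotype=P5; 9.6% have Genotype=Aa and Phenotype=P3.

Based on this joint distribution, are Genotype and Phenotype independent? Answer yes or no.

P(Genotype=aa) = 0.300 and P(Phenotype=P5) = 0.352, so their product is 0.10560, but P(Genotype=aa, Phenotype=P5) = 0.149. Since these differ, Genotype and Phenotype are not independent.

no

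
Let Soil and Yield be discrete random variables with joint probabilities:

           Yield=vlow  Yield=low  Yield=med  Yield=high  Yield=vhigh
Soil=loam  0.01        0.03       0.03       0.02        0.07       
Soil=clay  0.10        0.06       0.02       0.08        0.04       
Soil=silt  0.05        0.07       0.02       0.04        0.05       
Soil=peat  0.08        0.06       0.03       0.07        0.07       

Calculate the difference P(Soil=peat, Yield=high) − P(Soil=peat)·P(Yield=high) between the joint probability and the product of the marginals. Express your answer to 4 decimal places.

P(Soil=peat) = 0.08 + 0.06 + 0.03 + 0.07 + 0.07 = 0.31.
P(Yield=high) = 0.02 + 0.08 + 0.04 + 0.07 = 0.21.
P(Soil=peat, Yield=high) − P(Soil=peat)P(Yield=high) = 0.07 − 0.31×0.21 = 0.0049.

0.0049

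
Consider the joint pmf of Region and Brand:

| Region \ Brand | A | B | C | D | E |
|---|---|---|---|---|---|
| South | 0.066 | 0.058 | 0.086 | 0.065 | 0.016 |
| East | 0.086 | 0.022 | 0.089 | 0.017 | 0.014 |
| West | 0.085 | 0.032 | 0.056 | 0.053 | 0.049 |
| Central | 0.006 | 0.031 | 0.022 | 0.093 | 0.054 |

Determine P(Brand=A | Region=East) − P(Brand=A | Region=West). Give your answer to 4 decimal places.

0.0681

P(Region=East) = 0.086 + 0.022 + 0.089 + 0.017 + 0.014 = 0.228; P(Brand=A | Region=East) = 0.086/0.228 = 0.37719.
P(Region=West) = 0.085 + 0.032 + 0.056 + 0.053 + 0.049 = 0.275; P(Brand=A | Region=West) = 0.085/0.275 = 0.30909.
Difference = 0.0681.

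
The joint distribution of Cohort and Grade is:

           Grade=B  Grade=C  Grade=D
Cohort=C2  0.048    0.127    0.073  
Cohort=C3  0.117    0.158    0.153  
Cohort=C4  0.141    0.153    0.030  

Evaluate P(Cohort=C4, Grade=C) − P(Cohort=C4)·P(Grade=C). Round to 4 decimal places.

P(Cohort=C4) = 0.141 + 0.153 + 0.030 = 0.324.
P(Grade=C) = 0.127 + 0.158 + 0.153 = 0.438.
P(Cohort=C4, Grade=C) − P(Cohort=C4)P(Grade=C) = 0.153 − 0.324×0.438 = 0.0111.

0.0111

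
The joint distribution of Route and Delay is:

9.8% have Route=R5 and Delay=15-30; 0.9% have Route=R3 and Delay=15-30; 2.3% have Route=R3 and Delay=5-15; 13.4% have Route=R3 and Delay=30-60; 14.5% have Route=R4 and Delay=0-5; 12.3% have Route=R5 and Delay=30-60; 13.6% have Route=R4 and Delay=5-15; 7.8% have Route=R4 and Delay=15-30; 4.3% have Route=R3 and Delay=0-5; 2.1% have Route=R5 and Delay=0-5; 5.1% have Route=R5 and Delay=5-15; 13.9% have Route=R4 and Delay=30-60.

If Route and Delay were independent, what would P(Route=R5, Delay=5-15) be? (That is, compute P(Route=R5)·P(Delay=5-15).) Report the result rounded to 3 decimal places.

P(Route=R5) = 0.021 + 0.051 + 0.098 + 0.123 = 0.293.
P(Delay=5-15) = 0.023 + 0.136 + 0.051 = 0.210.
Product: 0.293 × 0.210 = 0.062.

0.062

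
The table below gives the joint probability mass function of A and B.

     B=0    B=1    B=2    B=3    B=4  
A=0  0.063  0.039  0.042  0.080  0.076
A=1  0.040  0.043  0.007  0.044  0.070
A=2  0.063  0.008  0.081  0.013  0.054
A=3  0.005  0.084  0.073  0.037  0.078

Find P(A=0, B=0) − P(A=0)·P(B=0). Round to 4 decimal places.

0.0117

P(A=0) = 0.063 + 0.039 + 0.042 + 0.080 + 0.076 = 0.300.
P(B=0) = 0.063 + 0.040 + 0.063 + 0.005 = 0.171.
P(A=0, B=0) − P(A=0)P(B=0) = 0.063 − 0.300×0.171 = 0.0117.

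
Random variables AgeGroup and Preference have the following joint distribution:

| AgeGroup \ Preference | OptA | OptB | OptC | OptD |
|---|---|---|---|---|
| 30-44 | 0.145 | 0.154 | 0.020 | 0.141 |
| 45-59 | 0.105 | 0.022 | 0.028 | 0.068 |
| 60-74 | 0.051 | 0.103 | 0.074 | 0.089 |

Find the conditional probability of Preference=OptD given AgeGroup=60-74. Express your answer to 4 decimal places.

0.2808

P(AgeGroup=60-74) = 0.051 + 0.103 + 0.074 + 0.089 = 0.317.
P(Preference=OptD | AgeGroup=60-74) = 0.089/0.317 = 0.2808.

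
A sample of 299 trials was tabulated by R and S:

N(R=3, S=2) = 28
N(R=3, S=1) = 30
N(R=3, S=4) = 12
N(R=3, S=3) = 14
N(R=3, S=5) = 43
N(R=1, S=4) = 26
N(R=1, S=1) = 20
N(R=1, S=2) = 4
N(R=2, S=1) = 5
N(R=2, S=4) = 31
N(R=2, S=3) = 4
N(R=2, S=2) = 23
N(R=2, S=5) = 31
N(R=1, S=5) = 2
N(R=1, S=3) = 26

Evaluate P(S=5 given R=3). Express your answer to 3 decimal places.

Total with R=3: 30 + 28 + 14 + 12 + 43 = 127.
P(S=5 | R=3) = 43/127 = 0.339.

0.339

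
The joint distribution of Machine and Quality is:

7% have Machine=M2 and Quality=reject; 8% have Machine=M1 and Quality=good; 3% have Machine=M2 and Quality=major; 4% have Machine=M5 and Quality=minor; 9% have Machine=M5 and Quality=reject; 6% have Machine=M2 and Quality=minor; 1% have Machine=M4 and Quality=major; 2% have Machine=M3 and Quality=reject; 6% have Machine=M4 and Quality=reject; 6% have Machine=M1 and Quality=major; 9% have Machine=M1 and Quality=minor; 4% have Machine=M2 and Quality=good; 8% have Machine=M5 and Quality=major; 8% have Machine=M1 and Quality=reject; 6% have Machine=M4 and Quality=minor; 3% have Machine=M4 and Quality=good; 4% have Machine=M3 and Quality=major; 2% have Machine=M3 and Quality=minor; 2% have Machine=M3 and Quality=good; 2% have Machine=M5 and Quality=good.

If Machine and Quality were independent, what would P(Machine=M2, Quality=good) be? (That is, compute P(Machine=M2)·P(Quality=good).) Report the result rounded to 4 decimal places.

P(Machine=M2) = 0.04 + 0.06 + 0.03 + 0.07 = 0.20.
P(Quality=good) = 0.08 + 0.04 + 0.02 + 0.03 + 0.02 = 0.19.
Product: 0.20 × 0.19 = 0.0380.

0.0380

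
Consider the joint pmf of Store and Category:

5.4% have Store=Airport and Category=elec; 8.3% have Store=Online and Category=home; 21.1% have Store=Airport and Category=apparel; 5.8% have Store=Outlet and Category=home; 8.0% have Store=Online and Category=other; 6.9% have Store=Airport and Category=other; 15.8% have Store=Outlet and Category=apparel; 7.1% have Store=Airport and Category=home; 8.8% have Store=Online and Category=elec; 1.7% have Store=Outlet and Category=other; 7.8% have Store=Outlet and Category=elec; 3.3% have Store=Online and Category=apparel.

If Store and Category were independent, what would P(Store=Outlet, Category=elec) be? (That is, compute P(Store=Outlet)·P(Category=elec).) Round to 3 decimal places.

0.068

P(Store=Outlet) = 0.158 + 0.078 + 0.058 + 0.017 = 0.311.
P(Category=elec) = 0.054 + 0.078 + 0.088 = 0.220.
Product: 0.311 × 0.220 = 0.068.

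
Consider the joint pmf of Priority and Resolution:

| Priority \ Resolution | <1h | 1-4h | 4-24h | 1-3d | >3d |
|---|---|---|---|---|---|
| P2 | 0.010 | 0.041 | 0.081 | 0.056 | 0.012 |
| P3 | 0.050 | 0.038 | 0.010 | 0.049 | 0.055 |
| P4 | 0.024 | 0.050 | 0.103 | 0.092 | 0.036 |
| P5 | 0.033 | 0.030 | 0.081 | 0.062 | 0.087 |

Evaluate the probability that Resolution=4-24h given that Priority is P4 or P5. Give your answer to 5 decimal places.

0.30769

P(Priority=P4) = 0.024 + 0.050 + 0.103 + 0.092 + 0.036 = 0.305.
P(Priority=P5) = 0.033 + 0.030 + 0.081 + 0.062 + 0.087 = 0.293.
P(Priority ∈ {P4, P5}) = 0.305 + 0.293 = 0.598; P(Resolution=4-24h, Priority ∈ {P4, P5}) = 0.103 + 0.081 = 0.184.
P(Resolution=4-24h | Priority ∈ {P4, P5}) = 0.184/0.598 = 0.30769.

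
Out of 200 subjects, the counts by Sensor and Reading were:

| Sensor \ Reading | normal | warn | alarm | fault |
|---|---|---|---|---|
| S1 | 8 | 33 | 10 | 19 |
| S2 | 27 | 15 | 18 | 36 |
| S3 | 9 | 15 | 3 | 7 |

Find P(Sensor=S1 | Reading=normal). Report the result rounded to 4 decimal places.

Total with Reading=normal: 8 + 27 + 9 = 44.
P(Sensor=S1 | Reading=normal) = 8/44 = 0.1818.

0.1818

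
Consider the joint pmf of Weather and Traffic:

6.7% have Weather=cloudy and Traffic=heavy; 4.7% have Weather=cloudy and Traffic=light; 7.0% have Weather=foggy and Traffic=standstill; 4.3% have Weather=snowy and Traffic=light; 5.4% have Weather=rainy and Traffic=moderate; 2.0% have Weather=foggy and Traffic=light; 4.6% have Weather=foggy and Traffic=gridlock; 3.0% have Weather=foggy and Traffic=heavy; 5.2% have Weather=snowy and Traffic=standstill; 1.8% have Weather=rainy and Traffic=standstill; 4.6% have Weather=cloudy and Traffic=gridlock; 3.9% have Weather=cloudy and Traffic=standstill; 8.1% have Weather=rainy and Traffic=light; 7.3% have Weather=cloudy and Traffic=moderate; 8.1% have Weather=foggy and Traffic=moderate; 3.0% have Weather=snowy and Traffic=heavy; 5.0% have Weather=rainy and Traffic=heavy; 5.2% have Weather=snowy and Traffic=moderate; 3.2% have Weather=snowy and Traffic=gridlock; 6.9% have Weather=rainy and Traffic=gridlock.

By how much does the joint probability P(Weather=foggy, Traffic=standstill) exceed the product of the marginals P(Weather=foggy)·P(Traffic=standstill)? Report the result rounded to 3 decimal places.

P(Weather=foggy) = 0.020 + 0.081 + 0.030 + 0.046 + 0.070 = 0.247.
P(Traffic=standstill) = 0.039 + 0.018 + 0.052 + 0.070 = 0.179.
P(Weather=foggy, Traffic=standstill) − P(Weather=foggy)P(Traffic=standstill) = 0.070 − 0.247×0.179 = 0.026.

0.026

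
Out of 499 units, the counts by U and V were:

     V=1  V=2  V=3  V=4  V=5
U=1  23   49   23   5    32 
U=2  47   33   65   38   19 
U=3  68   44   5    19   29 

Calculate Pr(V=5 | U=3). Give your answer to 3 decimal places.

0.176

Total with U=3: 68 + 44 + 5 + 19 + 29 = 165.
P(V=5 | U=3) = 29/165 = 0.176.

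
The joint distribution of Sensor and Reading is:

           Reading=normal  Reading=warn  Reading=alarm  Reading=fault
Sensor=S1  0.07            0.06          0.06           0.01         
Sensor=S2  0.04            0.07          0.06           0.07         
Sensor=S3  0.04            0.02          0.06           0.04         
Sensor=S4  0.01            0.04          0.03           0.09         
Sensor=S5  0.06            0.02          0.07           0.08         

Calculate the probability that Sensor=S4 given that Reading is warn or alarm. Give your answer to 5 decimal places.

P(Reading=warn) = 0.06 + 0.07 + 0.02 + 0.04 + 0.02 = 0.21.
P(Reading=alarm) = 0.06 + 0.06 + 0.06 + 0.03 + 0.07 = 0.28.
P(Reading ∈ {warn, alarm}) = 0.21 + 0.28 = 0.49; P(Sensor=S4, Reading ∈ {warn, alarm}) = 0.04 + 0.03 = 0.07.
P(Sensor=S4 | Reading ∈ {warn, alarm}) = 0.07/0.49 = 0.14286.

0.14286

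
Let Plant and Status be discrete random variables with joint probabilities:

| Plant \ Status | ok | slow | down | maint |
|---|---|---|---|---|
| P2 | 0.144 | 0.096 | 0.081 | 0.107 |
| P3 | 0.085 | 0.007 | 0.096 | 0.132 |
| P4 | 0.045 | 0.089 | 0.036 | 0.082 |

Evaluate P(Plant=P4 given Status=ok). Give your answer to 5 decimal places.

0.16423

P(Status=ok) = 0.144 + 0.085 + 0.045 = 0.274.
P(Plant=P4 | Status=ok) = 0.045/0.274 = 0.16423.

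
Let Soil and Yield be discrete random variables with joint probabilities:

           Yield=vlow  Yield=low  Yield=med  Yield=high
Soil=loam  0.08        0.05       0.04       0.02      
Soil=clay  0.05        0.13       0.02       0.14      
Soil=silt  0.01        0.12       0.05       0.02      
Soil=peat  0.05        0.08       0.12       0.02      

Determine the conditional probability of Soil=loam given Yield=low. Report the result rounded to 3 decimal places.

0.132

P(Yield=low) = 0.05 + 0.13 + 0.12 + 0.08 = 0.38.
P(Soil=loam | Yield=low) = 0.05/0.38 = 0.132.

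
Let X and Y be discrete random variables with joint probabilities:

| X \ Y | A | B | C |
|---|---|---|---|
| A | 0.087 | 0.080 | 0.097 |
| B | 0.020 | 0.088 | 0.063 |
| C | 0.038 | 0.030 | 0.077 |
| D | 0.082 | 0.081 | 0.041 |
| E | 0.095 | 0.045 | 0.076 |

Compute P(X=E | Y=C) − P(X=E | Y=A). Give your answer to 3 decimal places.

-0.080

P(Y=C) = 0.097 + 0.063 + 0.077 + 0.041 + 0.076 = 0.354; P(X=E | Y=C) = 0.076/0.354 = 0.2147.
P(Y=A) = 0.087 + 0.020 + 0.038 + 0.082 + 0.095 = 0.322; P(X=E | Y=A) = 0.095/0.322 = 0.2950.
Difference = -0.080.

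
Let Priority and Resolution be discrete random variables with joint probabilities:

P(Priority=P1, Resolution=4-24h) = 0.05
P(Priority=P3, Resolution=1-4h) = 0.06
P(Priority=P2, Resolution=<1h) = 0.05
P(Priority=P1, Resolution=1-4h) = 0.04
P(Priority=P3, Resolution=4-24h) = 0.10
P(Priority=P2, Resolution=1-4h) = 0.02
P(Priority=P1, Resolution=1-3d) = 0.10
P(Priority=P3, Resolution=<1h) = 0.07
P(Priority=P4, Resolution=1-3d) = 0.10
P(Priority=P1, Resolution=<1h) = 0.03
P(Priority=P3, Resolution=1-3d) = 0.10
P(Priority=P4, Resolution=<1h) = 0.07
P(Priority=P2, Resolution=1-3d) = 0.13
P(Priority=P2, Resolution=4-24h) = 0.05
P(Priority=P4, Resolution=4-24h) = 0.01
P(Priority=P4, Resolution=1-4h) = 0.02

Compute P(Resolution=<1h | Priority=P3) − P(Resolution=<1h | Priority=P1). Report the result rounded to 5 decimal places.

P(Priority=P3) = 0.07 + 0.06 + 0.10 + 0.10 = 0.33; P(Resolution=<1h | Priority=P3) = 0.07/0.33 = 0.212121.
P(Priority=P1) = 0.03 + 0.04 + 0.05 + 0.10 = 0.22; P(Resolution=<1h | Priority=P1) = 0.03/0.22 = 0.136364.
Difference = 0.07576.

0.07576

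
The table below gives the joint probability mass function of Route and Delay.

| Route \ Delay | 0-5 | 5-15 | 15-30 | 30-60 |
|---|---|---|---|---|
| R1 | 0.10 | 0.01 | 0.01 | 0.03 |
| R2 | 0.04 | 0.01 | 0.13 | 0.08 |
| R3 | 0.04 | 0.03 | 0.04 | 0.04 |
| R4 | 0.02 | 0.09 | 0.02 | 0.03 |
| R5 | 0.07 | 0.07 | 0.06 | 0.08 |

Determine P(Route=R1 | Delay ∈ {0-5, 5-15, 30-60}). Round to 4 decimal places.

0.1892

P(Delay=0-5) = 0.10 + 0.04 + 0.04 + 0.02 + 0.07 = 0.27.
P(Delay=5-15) = 0.01 + 0.01 + 0.03 + 0.09 + 0.07 = 0.21.
P(Delay=30-60) = 0.03 + 0.08 + 0.04 + 0.03 + 0.08 = 0.26.
P(Delay ∈ {0-5, 5-15, 30-60}) = 0.27 + 0.21 + 0.26 = 0.74; P(Route=R1, Delay ∈ {0-5, 5-15, 30-60}) = 0.10 + 0.01 + 0.03 = 0.14.
P(Route=R1 | Delay ∈ {0-5, 5-15, 30-60}) = 0.14/0.74 = 0.1892.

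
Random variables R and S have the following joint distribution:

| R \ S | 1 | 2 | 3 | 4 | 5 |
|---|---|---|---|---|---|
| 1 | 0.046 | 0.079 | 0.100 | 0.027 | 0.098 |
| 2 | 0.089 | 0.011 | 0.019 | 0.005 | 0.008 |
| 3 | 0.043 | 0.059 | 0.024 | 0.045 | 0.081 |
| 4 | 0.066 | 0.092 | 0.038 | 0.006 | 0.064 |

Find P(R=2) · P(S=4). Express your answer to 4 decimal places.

P(R=2) = 0.089 + 0.011 + 0.019 + 0.005 + 0.008 = 0.132.
P(S=4) = 0.027 + 0.005 + 0.045 + 0.006 = 0.083.
Product: 0.132 × 0.083 = 0.0110.

0.0110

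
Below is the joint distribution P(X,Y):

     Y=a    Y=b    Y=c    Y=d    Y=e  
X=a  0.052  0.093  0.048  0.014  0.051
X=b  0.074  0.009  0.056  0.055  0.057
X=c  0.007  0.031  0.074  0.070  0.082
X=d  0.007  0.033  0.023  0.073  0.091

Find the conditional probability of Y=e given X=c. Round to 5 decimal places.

0.31061

P(X=c) = 0.007 + 0.031 + 0.074 + 0.070 + 0.082 = 0.264.
P(Y=e | X=c) = 0.082/0.264 = 0.31061.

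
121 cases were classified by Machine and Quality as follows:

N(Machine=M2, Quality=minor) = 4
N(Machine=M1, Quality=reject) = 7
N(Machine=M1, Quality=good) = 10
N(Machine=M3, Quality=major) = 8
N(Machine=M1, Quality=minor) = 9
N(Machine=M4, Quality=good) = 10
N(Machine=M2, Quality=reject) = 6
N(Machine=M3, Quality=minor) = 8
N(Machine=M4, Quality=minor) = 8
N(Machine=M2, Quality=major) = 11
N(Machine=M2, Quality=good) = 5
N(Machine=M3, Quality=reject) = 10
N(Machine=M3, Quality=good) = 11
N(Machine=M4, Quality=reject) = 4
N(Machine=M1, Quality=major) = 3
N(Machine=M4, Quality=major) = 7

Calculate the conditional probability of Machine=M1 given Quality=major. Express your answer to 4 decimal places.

Total with Quality=major: 3 + 11 + 8 + 7 = 29.
P(Machine=M1 | Quality=major) = 3/29 = 0.1034.

0.1034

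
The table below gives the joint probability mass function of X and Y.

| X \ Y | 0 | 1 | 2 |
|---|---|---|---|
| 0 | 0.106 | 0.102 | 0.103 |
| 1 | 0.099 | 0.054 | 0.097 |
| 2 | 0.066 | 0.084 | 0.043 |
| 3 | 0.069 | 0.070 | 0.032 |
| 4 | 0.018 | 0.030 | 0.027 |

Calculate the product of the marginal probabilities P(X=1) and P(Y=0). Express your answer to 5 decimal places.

0.08950

P(X=1) = 0.099 + 0.054 + 0.097 = 0.250.
P(Y=0) = 0.106 + 0.099 + 0.066 + 0.069 + 0.018 = 0.358.
Product: 0.250 × 0.358 = 0.08950.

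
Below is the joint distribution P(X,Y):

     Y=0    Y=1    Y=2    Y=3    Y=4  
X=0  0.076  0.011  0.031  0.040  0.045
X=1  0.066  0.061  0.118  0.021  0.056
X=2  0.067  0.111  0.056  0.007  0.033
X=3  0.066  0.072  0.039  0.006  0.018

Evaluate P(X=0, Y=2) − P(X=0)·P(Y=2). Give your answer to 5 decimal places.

-0.01853

P(X=0) = 0.076 + 0.011 + 0.031 + 0.040 + 0.045 = 0.203.
P(Y=2) = 0.031 + 0.118 + 0.056 + 0.039 = 0.244.
P(X=0, Y=2) − P(X=0)P(Y=2) = 0.031 − 0.203×0.244 = -0.01853.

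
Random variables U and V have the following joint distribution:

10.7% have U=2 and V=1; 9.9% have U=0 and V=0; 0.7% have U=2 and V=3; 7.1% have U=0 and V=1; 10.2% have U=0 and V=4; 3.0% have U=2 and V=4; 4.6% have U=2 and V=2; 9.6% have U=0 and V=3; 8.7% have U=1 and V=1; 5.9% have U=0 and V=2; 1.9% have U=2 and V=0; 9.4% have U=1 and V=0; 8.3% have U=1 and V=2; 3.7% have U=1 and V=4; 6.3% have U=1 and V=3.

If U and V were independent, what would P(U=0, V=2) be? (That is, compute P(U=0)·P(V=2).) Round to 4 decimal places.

P(U=0) = 0.099 + 0.071 + 0.059 + 0.096 + 0.102 = 0.427.
P(V=2) = 0.059 + 0.083 + 0.046 = 0.188.
Product: 0.427 × 0.188 = 0.0803.

0.0803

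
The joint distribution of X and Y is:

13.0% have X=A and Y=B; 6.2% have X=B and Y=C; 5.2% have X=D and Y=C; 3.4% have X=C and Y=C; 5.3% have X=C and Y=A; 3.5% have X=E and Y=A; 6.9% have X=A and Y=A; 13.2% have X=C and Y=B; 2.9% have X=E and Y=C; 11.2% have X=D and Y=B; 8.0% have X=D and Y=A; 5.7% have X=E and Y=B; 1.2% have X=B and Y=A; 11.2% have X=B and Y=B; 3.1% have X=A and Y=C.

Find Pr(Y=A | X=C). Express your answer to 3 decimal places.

P(X=C) = 0.053 + 0.132 + 0.034 = 0.219.
P(Y=A | X=C) = 0.053/0.219 = 0.242.

0.242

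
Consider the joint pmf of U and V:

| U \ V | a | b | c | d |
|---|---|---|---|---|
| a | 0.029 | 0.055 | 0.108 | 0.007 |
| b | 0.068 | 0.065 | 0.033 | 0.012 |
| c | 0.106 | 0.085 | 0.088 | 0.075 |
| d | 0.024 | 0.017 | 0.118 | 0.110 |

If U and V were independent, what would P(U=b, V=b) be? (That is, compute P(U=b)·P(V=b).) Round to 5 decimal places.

0.03952

P(U=b) = 0.068 + 0.065 + 0.033 + 0.012 = 0.178.
P(V=b) = 0.055 + 0.065 + 0.085 + 0.017 = 0.222.
Product: 0.178 × 0.222 = 0.03952.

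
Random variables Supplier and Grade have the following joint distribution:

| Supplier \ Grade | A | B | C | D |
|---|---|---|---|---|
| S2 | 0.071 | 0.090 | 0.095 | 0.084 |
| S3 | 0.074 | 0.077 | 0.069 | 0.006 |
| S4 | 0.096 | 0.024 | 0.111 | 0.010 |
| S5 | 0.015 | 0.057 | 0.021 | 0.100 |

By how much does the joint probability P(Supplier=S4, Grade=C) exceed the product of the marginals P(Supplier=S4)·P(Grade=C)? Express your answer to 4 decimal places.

P(Supplier=S4) = 0.096 + 0.024 + 0.111 + 0.010 = 0.241.
P(Grade=C) = 0.095 + 0.069 + 0.111 + 0.021 = 0.296.
P(Supplier=S4, Grade=C) − P(Supplier=S4)P(Grade=C) = 0.111 − 0.241×0.296 = 0.0397.

0.0397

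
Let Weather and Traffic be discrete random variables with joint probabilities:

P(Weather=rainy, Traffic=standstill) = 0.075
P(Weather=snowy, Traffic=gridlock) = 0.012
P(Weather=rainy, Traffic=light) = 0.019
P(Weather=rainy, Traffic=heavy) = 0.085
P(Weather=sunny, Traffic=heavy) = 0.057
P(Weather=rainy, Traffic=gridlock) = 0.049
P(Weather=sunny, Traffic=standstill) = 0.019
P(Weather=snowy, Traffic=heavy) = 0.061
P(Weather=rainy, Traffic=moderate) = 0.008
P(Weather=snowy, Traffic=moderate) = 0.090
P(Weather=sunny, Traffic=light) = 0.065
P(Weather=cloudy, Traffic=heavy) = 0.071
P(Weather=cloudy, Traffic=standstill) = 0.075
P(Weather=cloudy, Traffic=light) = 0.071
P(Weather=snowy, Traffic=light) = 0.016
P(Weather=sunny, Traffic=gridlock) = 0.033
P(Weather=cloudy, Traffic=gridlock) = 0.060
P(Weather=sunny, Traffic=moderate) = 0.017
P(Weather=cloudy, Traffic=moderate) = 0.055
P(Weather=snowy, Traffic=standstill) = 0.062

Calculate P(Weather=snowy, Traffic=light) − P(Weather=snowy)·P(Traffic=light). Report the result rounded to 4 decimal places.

P(Weather=snowy) = 0.016 + 0.090 + 0.061 + 0.012 + 0.062 = 0.241.
P(Traffic=light) = 0.065 + 0.071 + 0.019 + 0.016 = 0.171.
P(Weather=snowy, Traffic=light) − P(Weather=snowy)P(Traffic=light) = 0.016 − 0.241×0.171 = -0.0252.

-0.0252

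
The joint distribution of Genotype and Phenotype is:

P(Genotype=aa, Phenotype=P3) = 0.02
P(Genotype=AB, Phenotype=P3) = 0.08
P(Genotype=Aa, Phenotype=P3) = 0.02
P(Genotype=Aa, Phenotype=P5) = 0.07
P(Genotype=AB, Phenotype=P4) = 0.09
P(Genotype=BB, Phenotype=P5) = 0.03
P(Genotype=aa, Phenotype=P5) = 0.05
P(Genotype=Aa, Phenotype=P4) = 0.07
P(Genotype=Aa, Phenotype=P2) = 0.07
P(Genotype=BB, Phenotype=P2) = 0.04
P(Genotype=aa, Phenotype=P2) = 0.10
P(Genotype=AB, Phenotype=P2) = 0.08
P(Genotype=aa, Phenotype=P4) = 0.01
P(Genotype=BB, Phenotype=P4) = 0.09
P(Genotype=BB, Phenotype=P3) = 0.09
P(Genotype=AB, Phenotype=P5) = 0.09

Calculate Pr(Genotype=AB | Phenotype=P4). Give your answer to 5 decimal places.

P(Phenotype=P4) = 0.07 + 0.01 + 0.09 + 0.09 = 0.26.
P(Genotype=AB | Phenotype=P4) = 0.09/0.26 = 0.34615.

0.34615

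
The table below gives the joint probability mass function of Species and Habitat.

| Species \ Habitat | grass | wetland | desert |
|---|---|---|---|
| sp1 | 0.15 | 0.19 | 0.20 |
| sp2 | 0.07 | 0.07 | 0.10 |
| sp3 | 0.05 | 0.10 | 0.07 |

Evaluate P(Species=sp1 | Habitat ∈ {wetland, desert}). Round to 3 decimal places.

P(Habitat=wetland) = 0.19 + 0.07 + 0.10 = 0.36.
P(Habitat=desert) = 0.20 + 0.10 + 0.07 = 0.37.
P(Habitat ∈ {wetland, desert}) = 0.36 + 0.37 = 0.73; P(Species=sp1, Habitat ∈ {wetland, desert}) = 0.19 + 0.20 = 0.39.
P(Species=sp1 | Habitat ∈ {wetland, desert}) = 0.39/0.73 = 0.534.

0.534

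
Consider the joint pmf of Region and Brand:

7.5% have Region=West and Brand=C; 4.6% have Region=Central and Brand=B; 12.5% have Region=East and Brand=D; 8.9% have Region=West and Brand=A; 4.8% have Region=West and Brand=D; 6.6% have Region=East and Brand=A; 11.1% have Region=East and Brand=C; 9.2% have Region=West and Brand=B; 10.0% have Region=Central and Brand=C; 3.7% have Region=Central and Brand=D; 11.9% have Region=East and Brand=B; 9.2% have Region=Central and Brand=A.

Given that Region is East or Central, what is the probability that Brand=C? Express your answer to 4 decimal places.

P(Region=East) = 0.066 + 0.119 + 0.111 + 0.125 = 0.421.
P(Region=Central) = 0.092 + 0.046 + 0.100 + 0.037 = 0.275.
P(Region ∈ {East, Central}) = 0.421 + 0.275 = 0.696; P(Brand=C, Region ∈ {East, Central}) = 0.111 + 0.100 = 0.211.
P(Brand=C | Region ∈ {East, Central}) = 0.211/0.696 = 0.3032.

0.3032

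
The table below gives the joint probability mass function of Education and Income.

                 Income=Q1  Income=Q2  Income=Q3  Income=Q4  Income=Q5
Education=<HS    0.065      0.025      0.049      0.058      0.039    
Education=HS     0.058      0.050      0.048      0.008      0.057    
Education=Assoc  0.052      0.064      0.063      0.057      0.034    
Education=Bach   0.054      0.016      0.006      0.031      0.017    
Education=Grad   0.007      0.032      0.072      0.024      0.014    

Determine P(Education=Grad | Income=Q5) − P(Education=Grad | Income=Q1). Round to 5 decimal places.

0.05730

P(Income=Q5) = 0.039 + 0.057 + 0.034 + 0.017 + 0.014 = 0.161; P(Education=Grad | Income=Q5) = 0.014/0.161 = 0.086957.
P(Income=Q1) = 0.065 + 0.058 + 0.052 + 0.054 + 0.007 = 0.236; P(Education=Grad | Income=Q1) = 0.007/0.236 = 0.029661.
Difference = 0.05730.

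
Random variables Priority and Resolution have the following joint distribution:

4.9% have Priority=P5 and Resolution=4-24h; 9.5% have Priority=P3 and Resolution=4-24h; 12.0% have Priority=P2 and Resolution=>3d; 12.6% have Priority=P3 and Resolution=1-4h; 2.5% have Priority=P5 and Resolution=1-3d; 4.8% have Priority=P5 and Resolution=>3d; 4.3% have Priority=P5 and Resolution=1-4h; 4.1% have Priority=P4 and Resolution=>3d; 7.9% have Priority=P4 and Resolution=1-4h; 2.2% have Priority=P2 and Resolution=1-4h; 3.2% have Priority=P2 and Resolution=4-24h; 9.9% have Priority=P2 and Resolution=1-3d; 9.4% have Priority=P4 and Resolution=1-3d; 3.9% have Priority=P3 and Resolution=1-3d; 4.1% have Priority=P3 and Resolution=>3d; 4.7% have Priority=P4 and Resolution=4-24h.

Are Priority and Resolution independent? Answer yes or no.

no

P(Priority=P2) = 0.273 and P(Resolution=>3d) = 0.250, so their product is 0.06825, but P(Priority=P2, Resolution=>3d) = 0.120. Since these differ, Priority and Resolution are not independent.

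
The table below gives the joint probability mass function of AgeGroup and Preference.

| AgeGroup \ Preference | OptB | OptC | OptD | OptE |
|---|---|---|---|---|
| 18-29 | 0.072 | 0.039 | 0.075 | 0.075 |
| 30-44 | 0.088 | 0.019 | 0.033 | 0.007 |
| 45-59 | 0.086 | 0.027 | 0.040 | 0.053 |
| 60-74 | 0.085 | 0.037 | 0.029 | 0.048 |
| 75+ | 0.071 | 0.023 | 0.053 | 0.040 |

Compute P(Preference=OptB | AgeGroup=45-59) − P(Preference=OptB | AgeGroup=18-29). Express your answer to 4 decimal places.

0.1416

P(AgeGroup=45-59) = 0.086 + 0.027 + 0.040 + 0.053 = 0.206; P(Preference=OptB | AgeGroup=45-59) = 0.086/0.206 = 0.41748.
P(AgeGroup=18-29) = 0.072 + 0.039 + 0.075 + 0.075 = 0.261; P(Preference=OptB | AgeGroup=18-29) = 0.072/0.261 = 0.27586.
Difference = 0.1416.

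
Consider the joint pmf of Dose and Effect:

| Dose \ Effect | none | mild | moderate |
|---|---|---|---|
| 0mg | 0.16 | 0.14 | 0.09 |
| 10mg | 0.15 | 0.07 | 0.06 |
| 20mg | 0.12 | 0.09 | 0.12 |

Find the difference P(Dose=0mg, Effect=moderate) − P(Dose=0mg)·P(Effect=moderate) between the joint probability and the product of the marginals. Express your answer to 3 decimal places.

P(Dose=0mg) = 0.16 + 0.14 + 0.09 = 0.39.
P(Effect=moderate) = 0.09 + 0.06 + 0.12 = 0.27.
P(Dose=0mg, Effect=moderate) − P(Dose=0mg)P(Effect=moderate) = 0.09 − 0.39×0.27 = -0.015.

-0.015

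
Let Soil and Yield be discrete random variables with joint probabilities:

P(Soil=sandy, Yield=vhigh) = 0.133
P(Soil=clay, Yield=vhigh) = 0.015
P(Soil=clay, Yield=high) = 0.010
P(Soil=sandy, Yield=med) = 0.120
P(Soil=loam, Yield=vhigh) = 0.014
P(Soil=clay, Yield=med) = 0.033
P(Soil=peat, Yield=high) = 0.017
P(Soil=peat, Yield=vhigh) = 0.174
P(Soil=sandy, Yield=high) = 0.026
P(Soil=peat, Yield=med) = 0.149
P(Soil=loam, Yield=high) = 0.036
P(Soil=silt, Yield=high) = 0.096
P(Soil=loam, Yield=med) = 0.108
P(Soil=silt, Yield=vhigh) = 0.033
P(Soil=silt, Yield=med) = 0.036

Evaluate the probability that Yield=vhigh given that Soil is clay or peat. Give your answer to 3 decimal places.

P(Soil=clay) = 0.033 + 0.010 + 0.015 = 0.058.
P(Soil=peat) = 0.149 + 0.017 + 0.174 = 0.340.
P(Soil ∈ {clay, peat}) = 0.058 + 0.340 = 0.398; P(Yield=vhigh, Soil ∈ {clay, peat}) = 0.015 + 0.174 = 0.189.
P(Yield=vhigh | Soil ∈ {clay, peat}) = 0.189/0.398 = 0.475.

0.475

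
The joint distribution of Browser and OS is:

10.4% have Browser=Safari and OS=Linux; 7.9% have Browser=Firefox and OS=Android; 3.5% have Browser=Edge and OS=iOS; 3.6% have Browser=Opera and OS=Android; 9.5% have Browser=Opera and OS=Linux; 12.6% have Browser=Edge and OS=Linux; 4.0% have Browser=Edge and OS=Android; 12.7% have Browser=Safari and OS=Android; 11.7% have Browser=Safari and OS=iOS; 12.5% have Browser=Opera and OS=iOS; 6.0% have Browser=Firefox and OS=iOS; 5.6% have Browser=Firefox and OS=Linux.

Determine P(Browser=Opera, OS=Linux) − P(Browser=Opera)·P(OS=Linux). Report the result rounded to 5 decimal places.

P(Browser=Opera) = 0.095 + 0.125 + 0.036 = 0.256.
P(OS=Linux) = 0.056 + 0.104 + 0.126 + 0.095 = 0.381.
P(Browser=Opera, OS=Linux) − P(Browser=Opera)P(OS=Linux) = 0.095 − 0.256×0.381 = -0.00254.

-0.00254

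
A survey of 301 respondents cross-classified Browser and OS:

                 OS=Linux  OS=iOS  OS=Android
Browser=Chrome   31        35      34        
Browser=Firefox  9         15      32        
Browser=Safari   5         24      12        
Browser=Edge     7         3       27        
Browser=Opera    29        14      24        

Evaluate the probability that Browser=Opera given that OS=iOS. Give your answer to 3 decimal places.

0.154

Total with OS=iOS: 35 + 15 + 24 + 3 + 14 = 91.
P(Browser=Opera | OS=iOS) = 14/91 = 0.154.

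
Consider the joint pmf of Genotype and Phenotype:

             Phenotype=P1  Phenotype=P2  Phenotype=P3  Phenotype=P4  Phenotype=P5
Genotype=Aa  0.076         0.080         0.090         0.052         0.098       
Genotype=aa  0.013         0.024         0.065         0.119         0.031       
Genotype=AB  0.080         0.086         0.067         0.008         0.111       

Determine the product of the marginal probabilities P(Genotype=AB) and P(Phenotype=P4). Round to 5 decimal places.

P(Genotype=AB) = 0.080 + 0.086 + 0.067 + 0.008 + 0.111 = 0.352.
P(Phenotype=P4) = 0.052 + 0.119 + 0.008 = 0.179.
Product: 0.352 × 0.179 = 0.06301.

0.06301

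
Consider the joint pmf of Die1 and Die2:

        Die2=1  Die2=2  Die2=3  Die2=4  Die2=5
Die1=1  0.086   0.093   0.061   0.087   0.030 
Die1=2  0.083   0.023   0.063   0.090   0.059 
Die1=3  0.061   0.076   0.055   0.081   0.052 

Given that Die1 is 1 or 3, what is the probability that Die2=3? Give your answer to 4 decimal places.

P(Die1=1) = 0.086 + 0.093 + 0.061 + 0.087 + 0.030 = 0.357.
P(Die1=3) = 0.061 + 0.076 + 0.055 + 0.081 + 0.052 = 0.325.
P(Die1 ∈ {1, 3}) = 0.357 + 0.325 = 0.682; P(Die2=3, Die1 ∈ {1, 3}) = 0.061 + 0.055 = 0.116.
P(Die2=3 | Die1 ∈ {1, 3}) = 0.116/0.682 = 0.1701.

0.1701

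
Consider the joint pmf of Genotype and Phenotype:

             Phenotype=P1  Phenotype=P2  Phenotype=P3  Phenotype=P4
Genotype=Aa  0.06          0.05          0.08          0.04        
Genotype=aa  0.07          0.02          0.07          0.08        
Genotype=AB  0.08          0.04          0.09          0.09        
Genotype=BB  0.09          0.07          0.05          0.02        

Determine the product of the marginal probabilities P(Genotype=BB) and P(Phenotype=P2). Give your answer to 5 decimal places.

0.04140

P(Genotype=BB) = 0.09 + 0.07 + 0.05 + 0.02 = 0.23.
P(Phenotype=P2) = 0.05 + 0.02 + 0.04 + 0.07 = 0.18.
Product: 0.23 × 0.18 = 0.04140.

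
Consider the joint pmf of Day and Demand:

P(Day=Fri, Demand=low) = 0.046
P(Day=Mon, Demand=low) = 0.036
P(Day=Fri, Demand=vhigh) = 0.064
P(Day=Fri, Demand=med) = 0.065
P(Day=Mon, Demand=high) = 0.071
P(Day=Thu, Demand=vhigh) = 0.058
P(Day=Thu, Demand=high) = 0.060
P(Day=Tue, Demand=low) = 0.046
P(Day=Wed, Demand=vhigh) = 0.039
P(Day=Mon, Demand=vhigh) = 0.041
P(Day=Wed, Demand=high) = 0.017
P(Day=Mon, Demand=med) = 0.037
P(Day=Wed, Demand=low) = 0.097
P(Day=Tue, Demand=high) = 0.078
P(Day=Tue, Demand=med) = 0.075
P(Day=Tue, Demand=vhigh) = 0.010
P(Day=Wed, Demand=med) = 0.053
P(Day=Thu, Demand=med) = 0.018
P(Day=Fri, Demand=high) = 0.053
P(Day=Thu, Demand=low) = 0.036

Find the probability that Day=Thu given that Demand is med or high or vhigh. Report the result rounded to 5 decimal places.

P(Demand=med) = 0.037 + 0.075 + 0.053 + 0.018 + 0.065 = 0.248.
P(Demand=high) = 0.071 + 0.078 + 0.017 + 0.060 + 0.053 = 0.279.
P(Demand=vhigh) = 0.041 + 0.010 + 0.039 + 0.058 + 0.064 = 0.212.
P(Demand ∈ {med, high, vhigh}) = 0.248 + 0.279 + 0.212 = 0.739; P(Day=Thu, Demand ∈ {med, high, vhigh}) = 0.018 + 0.060 + 0.058 = 0.136.
P(Day=Thu | Demand ∈ {med, high, vhigh}) = 0.136/0.739 = 0.18403.

0.18403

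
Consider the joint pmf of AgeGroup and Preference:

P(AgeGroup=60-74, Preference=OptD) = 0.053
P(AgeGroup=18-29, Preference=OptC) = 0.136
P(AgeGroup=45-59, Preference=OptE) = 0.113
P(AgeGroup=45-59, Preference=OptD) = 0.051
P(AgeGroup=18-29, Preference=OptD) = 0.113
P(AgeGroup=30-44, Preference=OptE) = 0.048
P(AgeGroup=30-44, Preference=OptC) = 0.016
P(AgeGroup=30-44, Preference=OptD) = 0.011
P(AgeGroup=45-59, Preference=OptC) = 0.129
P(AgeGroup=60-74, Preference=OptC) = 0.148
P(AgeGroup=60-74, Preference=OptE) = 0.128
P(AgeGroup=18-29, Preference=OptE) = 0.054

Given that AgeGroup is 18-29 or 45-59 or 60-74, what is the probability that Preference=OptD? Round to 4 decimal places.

0.2346

P(AgeGroup=18-29) = 0.136 + 0.113 + 0.054 = 0.303.
P(AgeGroup=45-59) = 0.129 + 0.051 + 0.113 = 0.293.
P(AgeGroup=60-74) = 0.148 + 0.053 + 0.128 = 0.329.
P(AgeGroup ∈ {18-29, 45-59, 60-74}) = 0.303 + 0.293 + 0.329 = 0.925; P(Preference=OptD, AgeGroup ∈ {18-29, 45-59, 60-74}) = 0.113 + 0.051 + 0.053 = 0.217.
P(Preference=OptD | AgeGroup ∈ {18-29, 45-59, 60-74}) = 0.217/0.925 = 0.2346.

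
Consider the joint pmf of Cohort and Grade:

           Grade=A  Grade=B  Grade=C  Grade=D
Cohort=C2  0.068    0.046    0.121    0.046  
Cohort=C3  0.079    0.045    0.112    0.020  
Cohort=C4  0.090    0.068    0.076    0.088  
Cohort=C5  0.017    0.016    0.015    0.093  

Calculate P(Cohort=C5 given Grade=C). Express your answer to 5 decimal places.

P(Grade=C) = 0.121 + 0.112 + 0.076 + 0.015 = 0.324.
P(Cohort=C5 | Grade=C) = 0.015/0.324 = 0.04630.

0.04630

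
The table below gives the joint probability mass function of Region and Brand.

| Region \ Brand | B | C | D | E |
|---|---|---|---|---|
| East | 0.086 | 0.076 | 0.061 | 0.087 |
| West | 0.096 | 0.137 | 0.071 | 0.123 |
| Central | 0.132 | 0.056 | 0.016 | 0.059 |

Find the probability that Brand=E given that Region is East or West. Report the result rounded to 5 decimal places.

0.28494

P(Region=East) = 0.086 + 0.076 + 0.061 + 0.087 = 0.310.
P(Region=West) = 0.096 + 0.137 + 0.071 + 0.123 = 0.427.
P(Region ∈ {East, West}) = 0.310 + 0.427 = 0.737; P(Brand=E, Region ∈ {East, West}) = 0.087 + 0.123 = 0.210.
P(Brand=E | Region ∈ {East, West}) = 0.210/0.737 = 0.28494.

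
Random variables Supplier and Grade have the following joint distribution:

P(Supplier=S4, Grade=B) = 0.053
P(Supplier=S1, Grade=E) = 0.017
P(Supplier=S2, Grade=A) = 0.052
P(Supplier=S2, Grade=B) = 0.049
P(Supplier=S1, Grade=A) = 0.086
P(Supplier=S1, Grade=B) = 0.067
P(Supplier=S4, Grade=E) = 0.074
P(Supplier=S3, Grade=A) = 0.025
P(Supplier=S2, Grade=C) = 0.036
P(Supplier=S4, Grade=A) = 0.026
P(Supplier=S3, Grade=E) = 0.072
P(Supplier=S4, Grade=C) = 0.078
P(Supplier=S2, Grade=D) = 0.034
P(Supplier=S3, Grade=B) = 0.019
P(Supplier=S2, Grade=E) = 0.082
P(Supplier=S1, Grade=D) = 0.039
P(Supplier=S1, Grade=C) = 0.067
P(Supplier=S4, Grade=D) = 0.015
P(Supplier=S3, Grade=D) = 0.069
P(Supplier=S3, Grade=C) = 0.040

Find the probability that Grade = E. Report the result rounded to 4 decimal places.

0.2450

P(Grade=E) = 0.017 + 0.082 + 0.072 + 0.074 = 0.245.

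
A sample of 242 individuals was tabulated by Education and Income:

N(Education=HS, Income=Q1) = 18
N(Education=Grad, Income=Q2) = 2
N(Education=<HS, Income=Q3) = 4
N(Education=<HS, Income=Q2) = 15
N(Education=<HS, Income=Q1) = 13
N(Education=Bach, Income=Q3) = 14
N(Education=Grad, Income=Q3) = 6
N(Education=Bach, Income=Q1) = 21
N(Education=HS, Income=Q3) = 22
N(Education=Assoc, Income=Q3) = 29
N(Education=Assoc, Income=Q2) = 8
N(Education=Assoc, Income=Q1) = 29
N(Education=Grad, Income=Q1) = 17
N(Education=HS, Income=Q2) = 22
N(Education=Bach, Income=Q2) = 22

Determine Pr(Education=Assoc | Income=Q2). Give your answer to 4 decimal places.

Total with Income=Q2: 15 + 22 + 8 + 22 + 2 = 69.
P(Education=Assoc | Income=Q2) = 8/69 = 0.1159.

0.1159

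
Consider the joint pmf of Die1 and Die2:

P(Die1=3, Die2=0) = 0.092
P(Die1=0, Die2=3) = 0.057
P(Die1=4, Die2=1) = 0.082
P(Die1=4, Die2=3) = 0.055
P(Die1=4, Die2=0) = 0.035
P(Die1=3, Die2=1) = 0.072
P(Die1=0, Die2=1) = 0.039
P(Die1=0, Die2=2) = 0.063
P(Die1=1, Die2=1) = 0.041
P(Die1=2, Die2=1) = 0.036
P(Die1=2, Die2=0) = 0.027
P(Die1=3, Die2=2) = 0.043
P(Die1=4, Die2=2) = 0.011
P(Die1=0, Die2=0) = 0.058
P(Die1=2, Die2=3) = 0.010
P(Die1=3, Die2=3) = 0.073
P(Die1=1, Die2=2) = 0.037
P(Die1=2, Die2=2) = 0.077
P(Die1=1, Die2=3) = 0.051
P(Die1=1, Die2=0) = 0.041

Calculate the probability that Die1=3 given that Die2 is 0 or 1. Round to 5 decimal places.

P(Die2=0) = 0.058 + 0.041 + 0.027 + 0.092 + 0.035 = 0.253.
P(Die2=1) = 0.039 + 0.041 + 0.036 + 0.072 + 0.082 = 0.270.
P(Die2 ∈ {0, 1}) = 0.253 + 0.270 = 0.523; P(Die1=3, Die2 ∈ {0, 1}) = 0.092 + 0.072 = 0.164.
P(Die1=3 | Die2 ∈ {0, 1}) = 0.164/0.523 = 0.31358.

0.31358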